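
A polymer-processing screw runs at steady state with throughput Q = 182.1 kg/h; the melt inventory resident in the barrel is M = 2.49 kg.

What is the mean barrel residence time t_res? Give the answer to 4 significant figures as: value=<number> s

value=49.23 s

Q_s = Q / 3600 = 182.1 / 3600 = 0.0505833 kg/s
t_res = M / Q_s = 2.49 ÷ 0.0505833 = 49.2257 s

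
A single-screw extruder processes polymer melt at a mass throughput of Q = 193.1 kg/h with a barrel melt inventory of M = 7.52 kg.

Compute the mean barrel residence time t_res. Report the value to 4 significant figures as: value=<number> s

Throughput in SI: Q_s = 193.1 kg/h ÷ 3600 s/h = 0.0536389 kg/s
Mean residence time: t_res = M/Q_s = 7.52 kg / 0.0536389 kg/s = 140.197 s

value=140.2 s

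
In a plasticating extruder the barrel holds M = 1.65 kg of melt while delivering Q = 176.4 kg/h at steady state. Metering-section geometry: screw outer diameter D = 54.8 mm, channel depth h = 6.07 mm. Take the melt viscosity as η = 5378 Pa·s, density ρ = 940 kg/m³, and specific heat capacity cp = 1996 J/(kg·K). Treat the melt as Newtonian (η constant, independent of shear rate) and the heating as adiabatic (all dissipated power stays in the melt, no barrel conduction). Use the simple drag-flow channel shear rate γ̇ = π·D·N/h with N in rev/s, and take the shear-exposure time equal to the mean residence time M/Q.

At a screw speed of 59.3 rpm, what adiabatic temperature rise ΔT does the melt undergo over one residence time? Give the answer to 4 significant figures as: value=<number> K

value=75.84 K

Convert throughput: Q = 176.4 kg/h = 176.4/3600 = 0.049 kg/s
Mean residence time: t_res = M/Q_s = 1.65 kg / 0.049 kg/s = 33.6735 s
Geometry in metres: D = 54.8 mm → 0.0548 m, h = 6.07 mm → 0.00607 m; screw speed N = 59.3 rpm = 0.988333 rev/s
γ̇ = π·D·N / h = π · 0.0548 · 0.988333 / 0.00607 = 28.0314 s⁻¹
ΔT = η·γ̇²·t_res/(ρ·cp) = [5378 × 28.0314² × 33.6735] / [940 × 1996] = 75.8422 K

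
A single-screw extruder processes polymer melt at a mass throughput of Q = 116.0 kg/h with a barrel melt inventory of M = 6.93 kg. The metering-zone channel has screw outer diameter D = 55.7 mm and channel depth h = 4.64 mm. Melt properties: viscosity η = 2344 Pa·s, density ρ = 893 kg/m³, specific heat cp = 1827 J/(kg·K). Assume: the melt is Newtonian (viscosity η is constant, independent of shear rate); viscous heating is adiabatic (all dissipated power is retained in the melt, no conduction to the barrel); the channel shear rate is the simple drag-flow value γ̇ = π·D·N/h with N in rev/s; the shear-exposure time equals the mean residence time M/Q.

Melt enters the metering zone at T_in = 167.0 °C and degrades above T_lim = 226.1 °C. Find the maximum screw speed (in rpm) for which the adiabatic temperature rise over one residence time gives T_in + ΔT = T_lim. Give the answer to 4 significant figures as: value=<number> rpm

Throughput in SI: Q_s = 116.0 kg/h ÷ 3600 s/h = 0.0322222 kg/s
Mean residence time: t_res = M/Q_s = 6.93 kg / 0.0322222 kg/s = 215.069 s
D = 55.7 mm = 0.0557 m;  h = 4.64 mm = 0.00464 m
Allowable rise: ΔT_a = T_lim − T_in = 226.1 − 167.0 = 59.1 K
Invert ΔT = ηγ̇²t_res/(ρcp) for γ̇: γ̇_max² = ΔT_a ρ cp / (η t_res) = 59.1·893·1827 / (2344·215.069) = 191.268 s⁻²
γ̇_max = √191.268 = 13.83 s⁻¹
N_max = γ̇_max·h / (π·D) = 13.83 · 0.00464 / (π · 0.0557) = 0.366719 rev/s = 22.0032 rpm

value=22.00 rpm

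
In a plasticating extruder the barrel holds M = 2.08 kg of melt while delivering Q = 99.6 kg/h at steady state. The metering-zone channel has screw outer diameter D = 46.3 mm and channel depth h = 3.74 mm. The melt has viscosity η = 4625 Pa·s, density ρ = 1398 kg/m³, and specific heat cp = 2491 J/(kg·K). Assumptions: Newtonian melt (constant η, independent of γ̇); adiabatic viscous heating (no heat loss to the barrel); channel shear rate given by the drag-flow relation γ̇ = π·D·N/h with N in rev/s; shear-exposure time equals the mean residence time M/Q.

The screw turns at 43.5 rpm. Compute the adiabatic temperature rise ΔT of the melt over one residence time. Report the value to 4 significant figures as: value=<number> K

value=79.38 K

Convert throughput: Q = 99.6 kg/h = 99.6/3600 = 0.0276667 kg/s
t_res = M / Q_s = 2.08 / 0.0276667 = 75.1807 s
Geometry in metres: D = 46.3 mm → 0.0463 m, h = 3.74 mm → 0.00374 m; screw speed N = 43.5 rpm = 0.725 rev/s
γ̇ = π D N / h = (π)(0.0463)(0.725) / 0.00374 = 28.1966 s⁻¹
Adiabatic rise: ΔT = η γ̇² t_res / (ρ cp) = 4625·(28.1966)²·75.1807 / (1398·2491) = 79.3838 K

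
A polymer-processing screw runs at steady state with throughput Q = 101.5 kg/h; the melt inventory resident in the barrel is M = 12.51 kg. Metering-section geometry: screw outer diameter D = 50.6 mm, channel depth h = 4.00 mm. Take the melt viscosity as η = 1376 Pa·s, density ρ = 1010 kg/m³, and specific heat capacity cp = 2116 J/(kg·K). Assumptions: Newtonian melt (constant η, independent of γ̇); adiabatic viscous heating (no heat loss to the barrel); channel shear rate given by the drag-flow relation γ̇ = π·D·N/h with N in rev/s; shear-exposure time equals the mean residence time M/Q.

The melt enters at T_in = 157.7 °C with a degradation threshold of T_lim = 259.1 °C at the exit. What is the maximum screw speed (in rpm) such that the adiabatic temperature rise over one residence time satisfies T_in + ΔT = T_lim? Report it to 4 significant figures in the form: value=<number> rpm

Q_s = Q / 3600 = 101.5 / 3600 = 0.0281944 kg/s
t_res = M / Q_s = 12.51 / 0.0281944 = 443.704 s
Convert to metres: D = 0.0506 m, h = 0.004 m
ΔT_a = T_lim − T_in = 259.1 °C − 157.7 °C = 101.4 K
Invert ΔT = ηγ̇²t_res/(ρcp) for γ̇: γ̇_max² = ΔT_a ρ cp / (η t_res) = 101.4·1010·2116 / (1376·443.704) = 354.946 s⁻²
Take the square root: γ̇_max = √(354.946) = 18.84 s⁻¹
Solve γ̇ = πDN/h for N: N_max = γ̇_max·h/(π·D) = 18.84 × 0.004 / (π × 0.0506) = 0.474068 rev/s = 28.4441 rpm

value=28.44 rpm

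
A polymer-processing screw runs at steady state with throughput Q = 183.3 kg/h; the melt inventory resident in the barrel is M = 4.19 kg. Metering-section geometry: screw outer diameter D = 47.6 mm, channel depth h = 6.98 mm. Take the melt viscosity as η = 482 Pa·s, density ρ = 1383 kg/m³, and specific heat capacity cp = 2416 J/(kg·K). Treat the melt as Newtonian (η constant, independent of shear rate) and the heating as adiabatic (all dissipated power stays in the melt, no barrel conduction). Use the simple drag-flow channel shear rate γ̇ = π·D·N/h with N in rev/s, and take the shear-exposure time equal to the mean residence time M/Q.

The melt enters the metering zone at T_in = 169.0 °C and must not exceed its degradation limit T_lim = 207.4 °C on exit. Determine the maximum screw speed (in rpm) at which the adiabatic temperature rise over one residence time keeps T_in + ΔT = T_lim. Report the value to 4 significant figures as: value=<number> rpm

value=159.3 rpm

Convert throughput: Q = 183.3 kg/h = 183.3/3600 = 0.0509167 kg/s
t_res = M / Q_s = 4.19 / 0.0509167 = 82.2913 s
D = 47.6 mm = 0.0476 m;  h = 6.98 mm = 0.00698 m
Allowable rise: ΔT_a = T_lim − T_in = 207.4 − 169.0 = 38.4 K
γ̇_max² = ΔT_a·ρ·cp/(η·t_res) = 38.4·1383·2416/(482·82.2913) = 3234.81 s⁻²
γ̇_max = sqrt(3234.81) = 56.8754 s⁻¹
N_max = γ̇_max·h / (π·D) = 56.8754 · 0.00698 / (π · 0.0476) = 2.65475 rev/s = 159.285 rpm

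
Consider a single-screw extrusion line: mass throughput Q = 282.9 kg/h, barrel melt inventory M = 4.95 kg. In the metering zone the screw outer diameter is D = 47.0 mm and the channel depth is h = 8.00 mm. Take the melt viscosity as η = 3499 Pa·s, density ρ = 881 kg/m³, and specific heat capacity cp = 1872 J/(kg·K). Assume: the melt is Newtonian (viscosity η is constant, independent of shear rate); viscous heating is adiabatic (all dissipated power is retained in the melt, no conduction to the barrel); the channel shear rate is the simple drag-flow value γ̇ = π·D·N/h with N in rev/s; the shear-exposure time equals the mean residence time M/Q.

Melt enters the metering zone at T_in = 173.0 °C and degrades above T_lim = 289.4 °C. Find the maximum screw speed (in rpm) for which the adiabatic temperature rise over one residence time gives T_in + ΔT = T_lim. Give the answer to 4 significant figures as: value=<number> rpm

Convert throughput: Q = 282.9 kg/h = 282.9/3600 = 0.0785833 kg/s
Mean residence time: t_res = M/Q_s = 4.95 kg / 0.0785833 kg/s = 62.9905 s
Geometry in SI: D = 47.0 mm → 0.047 m, h = 8.00 mm → 0.008 m
ΔT_a = T_lim − T_in = 289.4 − 173.0 = 116.4 K
γ̇_max² = ΔT_a·ρ·cp/(η·t_res) = 116.4·881·1872/(3499·62.9905) = 870.996 s⁻²
γ̇_max = sqrt(870.996) = 29.5126 s⁻¹
N_max = γ̇_max·h / (π·D) = 29.5126 · 0.008 / (π · 0.047) = 1.59901 rev/s = 95.9404 rpm

value=95.94 rpm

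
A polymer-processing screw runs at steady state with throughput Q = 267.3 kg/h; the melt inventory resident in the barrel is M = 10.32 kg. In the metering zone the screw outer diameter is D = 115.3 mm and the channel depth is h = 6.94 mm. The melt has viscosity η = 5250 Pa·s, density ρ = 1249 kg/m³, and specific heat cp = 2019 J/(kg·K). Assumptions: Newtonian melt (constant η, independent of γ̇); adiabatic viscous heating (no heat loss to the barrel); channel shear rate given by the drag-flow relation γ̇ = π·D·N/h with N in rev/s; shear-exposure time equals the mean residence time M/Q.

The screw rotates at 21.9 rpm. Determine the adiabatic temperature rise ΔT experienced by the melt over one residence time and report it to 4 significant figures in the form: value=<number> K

Throughput in SI: Q_s = 267.3 kg/h ÷ 3600 s/h = 0.07425 kg/s
t_res = M / Q_s = 10.32 ÷ 0.07425 = 138.99 s
D = 115.3 mm = 0.1153 m;  h = 6.94 mm = 0.00694 m;  N = 21.9 rpm / 60 = 0.365 rev/s
γ̇ = π·D·N / h = π · 0.1153 · 0.365 / 0.00694 = 19.0508 s⁻¹
ΔT = η·γ̇²·t_res/(ρ·cp) = [5250 × 19.0508² × 138.99] / [1249 × 2019] = 105.019 K

value=105.0 K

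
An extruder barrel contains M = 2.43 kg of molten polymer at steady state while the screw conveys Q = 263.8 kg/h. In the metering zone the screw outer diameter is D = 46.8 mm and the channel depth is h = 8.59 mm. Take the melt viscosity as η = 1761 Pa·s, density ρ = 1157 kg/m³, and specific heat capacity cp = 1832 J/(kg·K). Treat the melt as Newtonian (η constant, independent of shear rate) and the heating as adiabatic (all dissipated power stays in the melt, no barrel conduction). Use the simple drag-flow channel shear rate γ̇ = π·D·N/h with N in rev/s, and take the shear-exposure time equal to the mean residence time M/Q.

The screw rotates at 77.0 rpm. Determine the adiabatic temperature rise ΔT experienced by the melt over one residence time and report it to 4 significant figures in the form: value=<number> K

value=13.29 K

Q_s = Q / 3600 = 263.8 / 3600 = 0.0732778 kg/s
Mean residence time: t_res = M/Q_s = 2.43 kg / 0.0732778 kg/s = 33.1615 s
Geometry in metres: D = 46.8 mm → 0.0468 m, h = 8.59 mm → 0.00859 m; screw speed N = 77.0 rpm = 1.28333 rev/s
Shear rate: γ̇ = πDN/h = π·0.0468·1.28333/0.00859 = 21.9655 s⁻¹
Adiabatic rise: ΔT = η γ̇² t_res / (ρ cp) = 1761·(21.9655)²·33.1615 / (1157·1832) = 13.2929 K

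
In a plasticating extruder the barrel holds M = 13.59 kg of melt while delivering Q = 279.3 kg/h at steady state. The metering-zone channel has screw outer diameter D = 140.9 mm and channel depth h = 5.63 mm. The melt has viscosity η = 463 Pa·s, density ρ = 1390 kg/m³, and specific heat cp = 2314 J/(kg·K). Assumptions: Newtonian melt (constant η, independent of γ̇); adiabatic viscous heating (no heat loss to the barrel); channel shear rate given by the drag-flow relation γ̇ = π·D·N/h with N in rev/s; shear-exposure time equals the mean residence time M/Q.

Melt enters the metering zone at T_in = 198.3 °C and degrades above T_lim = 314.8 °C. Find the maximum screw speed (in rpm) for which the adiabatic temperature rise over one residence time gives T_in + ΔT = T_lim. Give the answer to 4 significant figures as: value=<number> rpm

value=51.87 rpm

Convert throughput: Q = 279.3 kg/h = 279.3/3600 = 0.0775833 kg/s
t_res = M / Q_s = 13.59 / 0.0775833 = 175.166 s
Convert to metres: D = 0.1409 m, h = 0.00563 m
Allowable rise: ΔT_a = T_lim − T_in = 314.8 − 198.3 = 116.5 K
γ̇_max² = ΔT_a·ρ·cp / (η·t_res) = [116.5 × 1390 × 2314] / [463 × 175.166] = 4620.32 s⁻²
γ̇_max = sqrt(4620.32) = 67.9729 s⁻¹
Solve γ̇ = πDN/h for N: N_max = γ̇_max·h/(π·D) = 67.9729 × 0.00563 / (π × 0.1409) = 0.864537 rev/s = 51.8722 rpm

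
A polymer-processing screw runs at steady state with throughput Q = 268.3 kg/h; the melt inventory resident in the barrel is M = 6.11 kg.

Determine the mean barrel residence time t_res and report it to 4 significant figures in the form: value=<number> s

Throughput in SI: Q_s = 268.3 kg/h ÷ 3600 s/h = 0.0745278 kg/s
Mean residence time: t_res = M/Q_s = 6.11 kg / 0.0745278 kg/s = 81.9829 s

value=81.98 s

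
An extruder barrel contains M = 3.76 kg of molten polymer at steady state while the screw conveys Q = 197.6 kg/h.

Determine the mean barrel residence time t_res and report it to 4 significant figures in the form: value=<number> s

Throughput in SI: Q_s = 197.6 kg/h ÷ 3600 s/h = 0.0548889 kg/s
Mean residence time: t_res = M/Q_s = 3.76 kg / 0.0548889 kg/s = 68.502 s

value=68.50 s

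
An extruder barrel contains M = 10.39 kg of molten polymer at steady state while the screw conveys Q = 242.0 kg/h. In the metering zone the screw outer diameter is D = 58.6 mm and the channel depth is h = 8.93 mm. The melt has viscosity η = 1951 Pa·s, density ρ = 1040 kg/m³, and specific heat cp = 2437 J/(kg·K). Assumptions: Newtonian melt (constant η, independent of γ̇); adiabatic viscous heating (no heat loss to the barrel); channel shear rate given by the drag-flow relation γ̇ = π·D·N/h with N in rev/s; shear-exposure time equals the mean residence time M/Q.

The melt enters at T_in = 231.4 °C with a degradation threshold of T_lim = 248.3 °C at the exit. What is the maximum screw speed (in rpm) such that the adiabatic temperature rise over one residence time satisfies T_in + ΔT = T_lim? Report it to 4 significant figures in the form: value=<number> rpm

Q_s = Q / 3600 = 242.0 / 3600 = 0.0672222 kg/s
Mean residence time: t_res = M/Q_s = 10.39 kg / 0.0672222 kg/s = 154.562 s
Convert to metres: D = 0.0586 m, h = 0.00893 m
ΔT_a = T_lim − T_in = 248.3 °C − 231.4 °C = 16.9 K
γ̇_max² = ΔT_a·ρ·cp/(η·t_res) = 16.9·1040·2437/(1951·154.562) = 142.042 s⁻²
γ̇_max = √142.042 = 11.9181 s⁻¹
Solve γ̇ = πDN/h for N: N_max = γ̇_max·h/(π·D) = 11.9181 × 0.00893 / (π × 0.0586) = 0.578112 rev/s = 34.6867 rpm

value=34.69 rpm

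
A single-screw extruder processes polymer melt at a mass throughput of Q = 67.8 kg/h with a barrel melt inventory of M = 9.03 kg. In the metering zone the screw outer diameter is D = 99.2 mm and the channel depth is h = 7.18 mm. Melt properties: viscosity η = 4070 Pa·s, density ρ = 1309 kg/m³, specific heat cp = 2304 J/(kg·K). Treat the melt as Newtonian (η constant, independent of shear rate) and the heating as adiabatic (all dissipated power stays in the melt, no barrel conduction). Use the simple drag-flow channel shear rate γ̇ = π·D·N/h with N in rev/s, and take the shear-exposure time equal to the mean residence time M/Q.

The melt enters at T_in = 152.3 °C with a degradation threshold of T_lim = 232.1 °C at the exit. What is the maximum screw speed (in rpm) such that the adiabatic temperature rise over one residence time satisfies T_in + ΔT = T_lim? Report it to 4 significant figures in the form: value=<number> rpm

value=15.35 rpm

Throughput in SI: Q_s = 67.8 kg/h ÷ 3600 s/h = 0.0188333 kg/s
t_res = M / Q_s = 9.03 ÷ 0.0188333 = 479.469 s
Geometry in SI: D = 99.2 mm → 0.0992 m, h = 7.18 mm → 0.00718 m
Allowable rise: ΔT_a = T_lim − T_in = 232.1 − 152.3 = 79.8 K
γ̇_max² = ΔT_a·ρ·cp / (η·t_res) = [79.8 × 1309 × 2304] / [4070 × 479.469] = 123.33 s⁻²
γ̇_max = √123.33 = 11.1054 s⁻¹
Solve γ̇ = πDN/h for N: N_max = γ̇_max·h/(π·D) = 11.1054 × 0.00718 / (π × 0.0992) = 0.255857 rev/s = 15.3514 rpm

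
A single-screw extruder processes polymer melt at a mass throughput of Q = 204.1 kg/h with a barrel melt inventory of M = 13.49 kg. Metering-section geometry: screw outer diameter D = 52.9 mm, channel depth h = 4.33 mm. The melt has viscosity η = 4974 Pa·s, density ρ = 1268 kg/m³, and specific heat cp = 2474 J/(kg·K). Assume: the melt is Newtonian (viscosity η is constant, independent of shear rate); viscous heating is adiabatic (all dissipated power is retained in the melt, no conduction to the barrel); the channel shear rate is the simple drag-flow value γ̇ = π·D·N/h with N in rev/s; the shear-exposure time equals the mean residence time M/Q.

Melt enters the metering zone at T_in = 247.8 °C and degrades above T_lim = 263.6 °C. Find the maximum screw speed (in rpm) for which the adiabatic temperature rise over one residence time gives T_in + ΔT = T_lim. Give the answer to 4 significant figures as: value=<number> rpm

Throughput in SI: Q_s = 204.1 kg/h ÷ 3600 s/h = 0.0566944 kg/s
t_res = M / Q_s = 13.49 ÷ 0.0566944 = 237.942 s
Geometry in SI: D = 52.9 mm → 0.0529 m, h = 4.33 mm → 0.00433 m
ΔT_a = T_lim − T_in = 263.6 °C − 247.8 °C = 15.8 K
γ̇_max² = ΔT_a·ρ·cp / (η·t_res) = [15.8 × 1268 × 2474] / [4974 × 237.942] = 41.8792 s⁻²
γ̇_max = sqrt(41.8792) = 6.47142 s⁻¹
Solve γ̇ = πDN/h for N: N_max = γ̇_max·h/(π·D) = 6.47142 × 0.00433 / (π × 0.0529) = 0.168609 rev/s = 10.1166 rpm

value=10.12 rpm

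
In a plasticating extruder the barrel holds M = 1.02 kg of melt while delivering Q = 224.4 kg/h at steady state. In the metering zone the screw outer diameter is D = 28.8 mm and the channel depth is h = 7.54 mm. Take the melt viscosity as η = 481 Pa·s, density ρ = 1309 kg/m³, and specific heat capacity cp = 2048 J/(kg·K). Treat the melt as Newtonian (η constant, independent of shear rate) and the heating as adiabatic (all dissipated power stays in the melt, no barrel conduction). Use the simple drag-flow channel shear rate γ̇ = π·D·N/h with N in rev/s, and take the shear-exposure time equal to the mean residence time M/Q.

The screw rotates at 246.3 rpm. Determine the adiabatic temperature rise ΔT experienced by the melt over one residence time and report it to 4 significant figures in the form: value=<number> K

value=7.124 K

Convert throughput: Q = 224.4 kg/h = 224.4/3600 = 0.0623333 kg/s
t_res = M / Q_s = 1.02 ÷ 0.0623333 = 16.3636 s
Geometry in metres: D = 28.8 mm → 0.0288 m, h = 7.54 mm → 0.00754 m; screw speed N = 246.3 rpm = 4.105 rev/s
Shear rate: γ̇ = πDN/h = π·0.0288·4.105/0.00754 = 49.2588 s⁻¹
ΔT = η·γ̇²·t_res/(ρ·cp) = [481 × 49.2588² × 16.3636] / [1309 × 2048] = 7.124 K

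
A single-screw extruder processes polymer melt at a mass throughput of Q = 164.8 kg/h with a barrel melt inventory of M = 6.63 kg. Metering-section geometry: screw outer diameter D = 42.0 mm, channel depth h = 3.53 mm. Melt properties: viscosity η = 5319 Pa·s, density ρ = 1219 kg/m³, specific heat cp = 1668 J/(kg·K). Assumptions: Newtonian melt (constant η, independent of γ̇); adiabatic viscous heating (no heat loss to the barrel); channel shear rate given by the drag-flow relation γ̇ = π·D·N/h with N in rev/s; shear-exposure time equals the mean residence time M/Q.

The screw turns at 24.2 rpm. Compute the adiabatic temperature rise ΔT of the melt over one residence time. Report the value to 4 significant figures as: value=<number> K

Convert throughput: Q = 164.8 kg/h = 164.8/3600 = 0.0457778 kg/s
t_res = M / Q_s = 6.63 / 0.0457778 = 144.83 s
Convert to SI: D = 0.042 m, h = 0.00353 m, N = 24.2/60 = 0.403333 rev/s
Shear rate: γ̇ = πDN/h = π·0.042·0.403333/0.00353 = 15.0761 s⁻¹
ΔT = η·γ̇²·t_res/(ρ·cp) = [5319 × 15.0761² × 144.83] / [1219 × 1668] = 86.1125 K

value=86.11 K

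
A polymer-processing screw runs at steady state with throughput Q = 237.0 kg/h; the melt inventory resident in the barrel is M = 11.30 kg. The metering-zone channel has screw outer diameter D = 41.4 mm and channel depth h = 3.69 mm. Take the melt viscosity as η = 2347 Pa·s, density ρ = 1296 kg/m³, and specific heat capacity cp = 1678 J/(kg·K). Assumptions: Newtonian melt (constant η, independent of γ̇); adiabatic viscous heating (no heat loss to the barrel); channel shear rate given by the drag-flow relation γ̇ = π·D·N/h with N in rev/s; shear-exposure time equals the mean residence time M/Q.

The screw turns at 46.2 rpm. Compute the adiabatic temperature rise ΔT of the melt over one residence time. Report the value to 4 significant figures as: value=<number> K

Q_s = Q / 3600 = 237.0 / 3600 = 0.0658333 kg/s
t_res = M / Q_s = 11.30 ÷ 0.0658333 = 171.646 s
Geometry in metres: D = 41.4 mm → 0.0414 m, h = 3.69 mm → 0.00369 m; screw speed N = 46.2 rpm = 0.77 rev/s
γ̇ = π D N / h = (π)(0.0414)(0.77) / 0.00369 = 27.1403 s⁻¹
ΔT = η·γ̇²·t_res / (ρ·cp) = 2347 · (27.1403)² · 171.646 / (1296 · 1678) = 136.451 K

value=136.5 K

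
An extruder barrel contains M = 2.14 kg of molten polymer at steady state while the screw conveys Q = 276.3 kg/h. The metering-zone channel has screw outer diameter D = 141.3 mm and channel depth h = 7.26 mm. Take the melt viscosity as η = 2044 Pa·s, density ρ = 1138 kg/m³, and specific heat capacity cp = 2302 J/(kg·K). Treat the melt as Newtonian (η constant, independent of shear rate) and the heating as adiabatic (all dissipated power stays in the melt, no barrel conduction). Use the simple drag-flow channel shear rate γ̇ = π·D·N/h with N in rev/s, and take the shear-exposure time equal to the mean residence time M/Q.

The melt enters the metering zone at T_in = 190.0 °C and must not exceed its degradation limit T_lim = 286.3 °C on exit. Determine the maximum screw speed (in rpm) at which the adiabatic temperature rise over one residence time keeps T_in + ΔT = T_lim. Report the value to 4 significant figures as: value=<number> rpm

value=65.29 rpm

Convert throughput: Q = 276.3 kg/h = 276.3/3600 = 0.07675 kg/s
t_res = M / Q_s = 2.14 ÷ 0.07675 = 27.8827 s
Geometry in SI: D = 141.3 mm → 0.1413 m, h = 7.26 mm → 0.00726 m
ΔT_a = T_lim − T_in = 286.3 °C − 190.0 °C = 96.3 K
Invert ΔT = ηγ̇²t_res/(ρcp) for γ̇: γ̇_max² = ΔT_a ρ cp / (η t_res) = 96.3·1138·2302 / (2044·27.8827) = 4426.47 s⁻²
γ̇_max = √4426.47 = 66.5317 s⁻¹
Solve γ̇ = πDN/h for N: N_max = γ̇_max·h/(π·D) = 66.5317 × 0.00726 / (π × 0.1413) = 1.08811 rev/s = 65.2867 rpm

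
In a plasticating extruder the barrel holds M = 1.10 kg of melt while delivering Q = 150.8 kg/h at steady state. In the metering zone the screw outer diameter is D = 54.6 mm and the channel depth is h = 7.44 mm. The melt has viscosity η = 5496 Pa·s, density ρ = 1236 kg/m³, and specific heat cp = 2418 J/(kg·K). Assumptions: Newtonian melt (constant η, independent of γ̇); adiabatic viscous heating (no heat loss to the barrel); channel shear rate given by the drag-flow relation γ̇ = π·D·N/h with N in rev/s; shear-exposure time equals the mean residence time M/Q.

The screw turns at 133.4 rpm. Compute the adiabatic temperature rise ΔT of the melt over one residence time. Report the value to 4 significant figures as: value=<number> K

value=126.9 K

Q_s = Q / 3600 = 150.8 / 3600 = 0.0418889 kg/s
t_res = M / Q_s = 1.10 / 0.0418889 = 26.2599 s
Convert to SI: D = 0.0546 m, h = 0.00744 m, N = 133.4/60 = 2.22333 rev/s
γ̇ = π·D·N / h = π · 0.0546 · 2.22333 / 0.00744 = 51.2595 s⁻¹
Adiabatic rise: ΔT = η γ̇² t_res / (ρ cp) = 5496·(51.2595)²·26.2599 / (1236·2418) = 126.886 K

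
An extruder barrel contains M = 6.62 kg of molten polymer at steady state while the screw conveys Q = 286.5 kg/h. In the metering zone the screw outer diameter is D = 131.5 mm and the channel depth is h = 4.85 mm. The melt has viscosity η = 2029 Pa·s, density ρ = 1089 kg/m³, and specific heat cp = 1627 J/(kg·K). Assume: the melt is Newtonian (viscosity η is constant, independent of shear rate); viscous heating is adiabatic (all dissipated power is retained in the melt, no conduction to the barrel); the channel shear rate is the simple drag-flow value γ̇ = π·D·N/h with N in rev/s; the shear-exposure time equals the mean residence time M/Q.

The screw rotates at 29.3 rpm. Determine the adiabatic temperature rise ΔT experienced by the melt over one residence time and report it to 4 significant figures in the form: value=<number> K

Q_s = Q / 3600 = 286.5 / 3600 = 0.0795833 kg/s
t_res = M / Q_s = 6.62 ÷ 0.0795833 = 83.1832 s
D = 131.5 mm = 0.1315 m;  h = 4.85 mm = 0.00485 m;  N = 29.3 rpm / 60 = 0.488333 rev/s
γ̇ = π·D·N / h = π · 0.1315 · 0.488333 / 0.00485 = 41.5959 s⁻¹
Adiabatic rise: ΔT = η γ̇² t_res / (ρ cp) = 2029·(41.5959)²·83.1832 / (1089·1627) = 164.817 K

value=164.8 K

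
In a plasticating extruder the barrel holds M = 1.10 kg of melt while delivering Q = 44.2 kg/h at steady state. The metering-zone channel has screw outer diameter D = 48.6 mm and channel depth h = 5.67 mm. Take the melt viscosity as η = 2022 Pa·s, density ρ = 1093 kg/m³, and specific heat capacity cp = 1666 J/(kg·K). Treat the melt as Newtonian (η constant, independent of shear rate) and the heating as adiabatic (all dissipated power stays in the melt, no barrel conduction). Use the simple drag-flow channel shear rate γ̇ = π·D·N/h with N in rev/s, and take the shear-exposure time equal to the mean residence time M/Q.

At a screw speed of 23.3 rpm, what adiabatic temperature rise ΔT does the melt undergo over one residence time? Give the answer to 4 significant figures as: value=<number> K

value=10.88 K

Convert throughput: Q = 44.2 kg/h = 44.2/3600 = 0.0122778 kg/s
t_res = M / Q_s = 1.10 / 0.0122778 = 89.5928 s
Convert to SI: D = 0.0486 m, h = 0.00567 m, N = 23.3/60 = 0.388333 rev/s
Shear rate: γ̇ = πDN/h = π·0.0486·0.388333/0.00567 = 10.457 s⁻¹
Adiabatic rise: ΔT = η γ̇² t_res / (ρ cp) = 2022·(10.457)²·89.5928 / (1093·1666) = 10.8786 K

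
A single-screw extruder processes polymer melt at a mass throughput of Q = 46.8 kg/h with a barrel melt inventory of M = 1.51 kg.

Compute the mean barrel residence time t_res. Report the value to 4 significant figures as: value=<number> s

Convert throughput: Q = 46.8 kg/h = 46.8/3600 = 0.013 kg/s
Mean residence time: t_res = M/Q_s = 1.51 kg / 0.013 kg/s = 116.154 s

value=116.2 s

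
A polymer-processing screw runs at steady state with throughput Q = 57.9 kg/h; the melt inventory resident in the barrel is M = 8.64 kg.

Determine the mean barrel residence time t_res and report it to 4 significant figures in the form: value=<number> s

value=537.2 s

Throughput in SI: Q_s = 57.9 kg/h ÷ 3600 s/h = 0.0160833 kg/s
t_res = M / Q_s = 8.64 ÷ 0.0160833 = 537.202 s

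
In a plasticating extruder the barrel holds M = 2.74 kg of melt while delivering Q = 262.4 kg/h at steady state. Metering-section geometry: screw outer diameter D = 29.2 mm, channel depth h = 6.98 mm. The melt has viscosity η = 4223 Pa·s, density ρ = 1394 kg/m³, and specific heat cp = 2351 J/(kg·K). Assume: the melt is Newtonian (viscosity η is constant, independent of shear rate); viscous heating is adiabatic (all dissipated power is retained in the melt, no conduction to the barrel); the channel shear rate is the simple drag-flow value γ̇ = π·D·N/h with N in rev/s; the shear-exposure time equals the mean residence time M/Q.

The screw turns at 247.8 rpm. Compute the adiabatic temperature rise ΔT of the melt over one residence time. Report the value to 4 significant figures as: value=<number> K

Throughput in SI: Q_s = 262.4 kg/h ÷ 3600 s/h = 0.0728889 kg/s
t_res = M / Q_s = 2.74 ÷ 0.0728889 = 37.5915 s
D = 29.2 mm = 0.0292 m;  h = 6.98 mm = 0.00698 m;  N = 247.8 rpm / 60 = 4.13 rev/s
γ̇ = π D N / h = (π)(0.0292)(4.13) / 0.00698 = 54.2784 s⁻¹
ΔT = η·γ̇²·t_res/(ρ·cp) = [4223 × 54.2784² × 37.5915] / [1394 × 2351] = 142.708 K

value=142.7 K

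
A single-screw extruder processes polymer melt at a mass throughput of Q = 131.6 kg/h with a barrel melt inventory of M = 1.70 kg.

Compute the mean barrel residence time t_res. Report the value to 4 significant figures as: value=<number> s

value=46.50 s

Convert throughput: Q = 131.6 kg/h = 131.6/3600 = 0.0365556 kg/s
t_res = M / Q_s = 1.70 / 0.0365556 = 46.5046 s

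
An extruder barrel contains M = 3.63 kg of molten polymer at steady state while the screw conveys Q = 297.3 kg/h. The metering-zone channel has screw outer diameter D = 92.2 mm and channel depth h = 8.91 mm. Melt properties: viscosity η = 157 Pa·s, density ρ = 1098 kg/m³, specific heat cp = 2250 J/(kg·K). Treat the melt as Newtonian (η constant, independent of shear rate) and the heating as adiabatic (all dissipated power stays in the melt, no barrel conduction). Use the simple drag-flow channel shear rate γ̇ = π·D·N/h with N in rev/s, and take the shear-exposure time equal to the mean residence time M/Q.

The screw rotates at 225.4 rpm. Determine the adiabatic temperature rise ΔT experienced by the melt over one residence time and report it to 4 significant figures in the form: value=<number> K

Q_s = Q / 3600 = 297.3 / 3600 = 0.0825833 kg/s
t_res = M / Q_s = 3.63 / 0.0825833 = 43.9556 s
Convert to SI: D = 0.0922 m, h = 0.00891 m, N = 225.4/60 = 3.75667 rev/s
Shear rate: γ̇ = πDN/h = π·0.0922·3.75667/0.00891 = 122.125 s⁻¹
Adiabatic rise: ΔT = η γ̇² t_res / (ρ cp) = 157·(122.125)²·43.9556 / (1098·2250) = 41.662 K

value=41.66 K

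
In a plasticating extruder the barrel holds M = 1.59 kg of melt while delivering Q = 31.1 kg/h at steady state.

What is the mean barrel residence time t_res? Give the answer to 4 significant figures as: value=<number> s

Q_s = Q / 3600 = 31.1 / 3600 = 0.00863889 kg/s
t_res = M / Q_s = 1.59 ÷ 0.00863889 = 184.051 s

value=184.1 s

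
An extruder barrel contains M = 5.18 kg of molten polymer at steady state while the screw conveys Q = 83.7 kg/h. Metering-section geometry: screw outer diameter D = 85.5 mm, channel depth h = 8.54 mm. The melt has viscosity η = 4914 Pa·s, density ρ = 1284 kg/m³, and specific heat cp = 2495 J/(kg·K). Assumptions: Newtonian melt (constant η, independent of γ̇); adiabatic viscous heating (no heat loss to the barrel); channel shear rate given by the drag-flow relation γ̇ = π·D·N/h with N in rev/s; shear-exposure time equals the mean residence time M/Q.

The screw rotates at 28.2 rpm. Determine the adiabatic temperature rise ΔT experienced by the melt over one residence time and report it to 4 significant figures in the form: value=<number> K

value=74.68 K

Convert throughput: Q = 83.7 kg/h = 83.7/3600 = 0.02325 kg/s
Mean residence time: t_res = M/Q_s = 5.18 kg / 0.02325 kg/s = 222.796 s
Convert to SI: D = 0.0855 m, h = 0.00854 m, N = 28.2/60 = 0.47 rev/s
Shear rate: γ̇ = πDN/h = π·0.0855·0.47/0.00854 = 14.7828 s⁻¹
ΔT = η·γ̇²·t_res / (ρ·cp) = 4914 · (14.7828)² · 222.796 / (1284 · 2495) = 74.6824 K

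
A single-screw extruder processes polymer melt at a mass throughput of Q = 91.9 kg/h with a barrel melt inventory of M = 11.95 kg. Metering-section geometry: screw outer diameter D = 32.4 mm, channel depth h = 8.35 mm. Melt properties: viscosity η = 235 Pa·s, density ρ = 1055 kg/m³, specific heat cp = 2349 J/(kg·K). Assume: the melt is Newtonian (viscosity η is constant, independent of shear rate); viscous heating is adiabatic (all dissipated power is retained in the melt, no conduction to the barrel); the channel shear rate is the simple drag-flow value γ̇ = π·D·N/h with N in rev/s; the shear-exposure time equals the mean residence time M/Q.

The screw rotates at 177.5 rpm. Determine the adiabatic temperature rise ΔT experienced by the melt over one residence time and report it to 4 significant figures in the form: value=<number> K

Q_s = Q / 3600 = 91.9 / 3600 = 0.0255278 kg/s
t_res = M / Q_s = 11.95 ÷ 0.0255278 = 468.118 s
Geometry in metres: D = 32.4 mm → 0.0324 m, h = 8.35 mm → 0.00835 m; screw speed N = 177.5 rpm = 2.95833 rev/s
Shear rate: γ̇ = πDN/h = π·0.0324·2.95833/0.00835 = 36.0625 s⁻¹
Adiabatic rise: ΔT = η γ̇² t_res / (ρ cp) = 235·(36.0625)²·468.118 / (1055·2349) = 57.7296 K

value=57.73 K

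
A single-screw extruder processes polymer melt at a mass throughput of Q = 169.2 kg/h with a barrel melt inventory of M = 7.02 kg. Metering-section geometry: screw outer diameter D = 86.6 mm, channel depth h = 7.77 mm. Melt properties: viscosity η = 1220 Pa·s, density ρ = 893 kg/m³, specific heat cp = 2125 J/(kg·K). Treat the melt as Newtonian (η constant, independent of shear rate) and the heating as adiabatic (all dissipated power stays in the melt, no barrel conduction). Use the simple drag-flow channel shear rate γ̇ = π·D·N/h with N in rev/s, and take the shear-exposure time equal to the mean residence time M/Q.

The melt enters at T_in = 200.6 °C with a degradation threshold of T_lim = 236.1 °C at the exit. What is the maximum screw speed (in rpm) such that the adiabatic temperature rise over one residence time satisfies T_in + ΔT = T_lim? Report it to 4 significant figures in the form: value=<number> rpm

value=32.95 rpm

Convert throughput: Q = 169.2 kg/h = 169.2/3600 = 0.047 kg/s
t_res = M / Q_s = 7.02 / 0.047 = 149.362 s
Geometry in SI: D = 86.6 mm → 0.0866 m, h = 7.77 mm → 0.00777 m
ΔT_a = T_lim − T_in = 236.1 °C − 200.6 °C = 35.5 K
Invert ΔT = ηγ̇²t_res/(ρcp) for γ̇: γ̇_max² = ΔT_a ρ cp / (η t_res) = 35.5·893·2125 / (1220·149.362) = 369.692 s⁻²
γ̇_max = √369.692 = 19.2274 s⁻¹
N_max = γ̇_max h / (πD) = 19.2274·0.00777/(π·0.0866) = 0.549127 rev/s → ×60 = 32.9476 rpm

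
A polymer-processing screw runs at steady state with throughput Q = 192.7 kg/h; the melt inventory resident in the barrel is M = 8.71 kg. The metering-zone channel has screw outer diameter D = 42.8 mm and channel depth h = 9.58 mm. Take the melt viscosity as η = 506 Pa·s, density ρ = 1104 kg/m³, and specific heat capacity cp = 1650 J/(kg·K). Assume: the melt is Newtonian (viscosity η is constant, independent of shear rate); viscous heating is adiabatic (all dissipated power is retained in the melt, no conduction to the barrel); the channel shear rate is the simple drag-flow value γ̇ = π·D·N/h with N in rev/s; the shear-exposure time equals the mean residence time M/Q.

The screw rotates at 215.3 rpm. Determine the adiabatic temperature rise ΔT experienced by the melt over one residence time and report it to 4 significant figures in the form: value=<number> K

Q_s = Q / 3600 = 192.7 / 3600 = 0.0535278 kg/s
t_res = M / Q_s = 8.71 ÷ 0.0535278 = 162.719 s
Convert to SI: D = 0.0428 m, h = 0.00958 m, N = 215.3/60 = 3.58833 rev/s
γ̇ = π·D·N / h = π · 0.0428 · 3.58833 / 0.00958 = 50.3641 s⁻¹
ΔT = η·γ̇²·t_res/(ρ·cp) = [506 × 50.3641² × 162.719] / [1104 × 1650] = 114.651 K

value=114.7 K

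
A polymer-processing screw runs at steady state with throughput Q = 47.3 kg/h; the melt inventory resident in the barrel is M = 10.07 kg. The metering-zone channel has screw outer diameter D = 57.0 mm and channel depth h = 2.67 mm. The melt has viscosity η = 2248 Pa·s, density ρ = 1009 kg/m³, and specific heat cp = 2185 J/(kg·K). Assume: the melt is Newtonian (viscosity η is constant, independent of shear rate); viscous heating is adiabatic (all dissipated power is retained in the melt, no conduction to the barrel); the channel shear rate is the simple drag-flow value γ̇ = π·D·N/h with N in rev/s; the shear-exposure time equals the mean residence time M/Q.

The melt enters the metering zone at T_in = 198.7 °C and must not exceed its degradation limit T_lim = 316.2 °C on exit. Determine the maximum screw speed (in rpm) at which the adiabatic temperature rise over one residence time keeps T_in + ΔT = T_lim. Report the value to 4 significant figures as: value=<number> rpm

Throughput in SI: Q_s = 47.3 kg/h ÷ 3600 s/h = 0.0131389 kg/s
t_res = M / Q_s = 10.07 ÷ 0.0131389 = 766.427 s
D = 57.0 mm = 0.057 m;  h = 2.67 mm = 0.00267 m
Allowable rise: ΔT_a = T_lim − T_in = 316.2 − 198.7 = 117.5 K
Invert ΔT = ηγ̇²t_res/(ρcp) for γ̇: γ̇_max² = ΔT_a ρ cp / (η t_res) = 117.5·1009·2185 / (2248·766.427) = 150.353 s⁻²
Take the square root: γ̇_max = √(150.353) = 12.2619 s⁻¹
Solve γ̇ = πDN/h for N: N_max = γ̇_max·h/(π·D) = 12.2619 × 0.00267 / (π × 0.057) = 0.182828 rev/s = 10.9697 rpm

value=10.97 rpm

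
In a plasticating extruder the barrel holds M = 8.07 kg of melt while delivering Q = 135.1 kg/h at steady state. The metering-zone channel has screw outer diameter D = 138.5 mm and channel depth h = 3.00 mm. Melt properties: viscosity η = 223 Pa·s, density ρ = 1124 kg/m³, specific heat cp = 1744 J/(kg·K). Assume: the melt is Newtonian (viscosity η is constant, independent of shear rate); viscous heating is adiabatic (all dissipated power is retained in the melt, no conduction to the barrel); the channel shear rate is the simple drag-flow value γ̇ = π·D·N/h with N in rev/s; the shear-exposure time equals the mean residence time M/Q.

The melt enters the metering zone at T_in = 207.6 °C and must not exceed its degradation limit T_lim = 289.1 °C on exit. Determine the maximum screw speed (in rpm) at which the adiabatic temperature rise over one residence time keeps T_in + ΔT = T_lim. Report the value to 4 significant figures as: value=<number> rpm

Convert throughput: Q = 135.1 kg/h = 135.1/3600 = 0.0375278 kg/s
t_res = M / Q_s = 8.07 / 0.0375278 = 215.041 s
D = 138.5 mm = 0.1385 m;  h = 3.00 mm = 0.003 m
ΔT_a = T_lim − T_in = 289.1 °C − 207.6 °C = 81.5 K
γ̇_max² = ΔT_a·ρ·cp / (η·t_res) = [81.5 × 1124 × 1744] / [223 × 215.041] = 3331.54 s⁻²
γ̇_max = √3331.54 = 57.7195 s⁻¹
N_max = γ̇_max h / (πD) = 57.7195·0.003/(π·0.1385) = 0.397964 rev/s → ×60 = 23.8779 rpm

value=23.88 rpm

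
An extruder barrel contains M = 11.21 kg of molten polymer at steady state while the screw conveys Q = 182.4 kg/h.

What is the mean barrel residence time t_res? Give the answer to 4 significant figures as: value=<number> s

Throughput in SI: Q_s = 182.4 kg/h ÷ 3600 s/h = 0.0506667 kg/s
t_res = M / Q_s = 11.21 / 0.0506667 = 221.25 s

value=221.3 s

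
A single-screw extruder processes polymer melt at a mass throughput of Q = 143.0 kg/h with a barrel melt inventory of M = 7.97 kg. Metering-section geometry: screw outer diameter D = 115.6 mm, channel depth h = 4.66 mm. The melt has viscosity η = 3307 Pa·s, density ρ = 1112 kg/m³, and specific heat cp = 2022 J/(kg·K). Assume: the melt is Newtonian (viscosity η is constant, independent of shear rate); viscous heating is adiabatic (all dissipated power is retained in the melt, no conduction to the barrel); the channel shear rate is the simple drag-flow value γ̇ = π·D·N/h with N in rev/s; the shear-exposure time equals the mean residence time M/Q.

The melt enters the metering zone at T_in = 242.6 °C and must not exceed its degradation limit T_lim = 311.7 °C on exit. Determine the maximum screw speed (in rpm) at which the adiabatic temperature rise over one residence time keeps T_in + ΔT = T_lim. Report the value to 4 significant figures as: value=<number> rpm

value=11.78 rpm

Throughput in SI: Q_s = 143.0 kg/h ÷ 3600 s/h = 0.0397222 kg/s
Mean residence time: t_res = M/Q_s = 7.97 kg / 0.0397222 kg/s = 200.643 s
D = 115.6 mm = 0.1156 m;  h = 4.66 mm = 0.00466 m
ΔT_a = T_lim − T_in = 311.7 °C − 242.6 °C = 69.1 K
γ̇_max² = ΔT_a·ρ·cp / (η·t_res) = [69.1 × 1112 × 2022] / [3307 × 200.643] = 234.156 s⁻²
γ̇_max = √234.156 = 15.3022 s⁻¹
N_max = γ̇_max h / (πD) = 15.3022·0.00466/(π·0.1156) = 0.19635 rev/s → ×60 = 11.781 rpm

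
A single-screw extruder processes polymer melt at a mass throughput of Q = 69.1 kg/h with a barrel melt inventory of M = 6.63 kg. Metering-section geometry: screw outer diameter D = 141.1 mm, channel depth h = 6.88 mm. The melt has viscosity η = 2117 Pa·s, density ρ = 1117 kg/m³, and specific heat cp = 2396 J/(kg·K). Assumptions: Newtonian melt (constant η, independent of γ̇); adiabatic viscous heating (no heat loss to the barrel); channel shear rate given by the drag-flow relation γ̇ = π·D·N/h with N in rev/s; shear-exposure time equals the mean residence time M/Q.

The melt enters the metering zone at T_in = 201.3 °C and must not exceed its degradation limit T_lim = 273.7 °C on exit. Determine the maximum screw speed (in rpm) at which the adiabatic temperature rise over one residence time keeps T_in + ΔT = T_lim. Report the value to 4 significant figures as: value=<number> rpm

value=15.16 rpm

Q_s = Q / 3600 = 69.1 / 3600 = 0.0191944 kg/s
Mean residence time: t_res = M/Q_s = 6.63 kg / 0.0191944 kg/s = 345.412 s
D = 141.1 mm = 0.1411 m;  h = 6.88 mm = 0.00688 m
ΔT_a = T_lim − T_in = 273.7 − 201.3 = 72.4 K
Invert ΔT = ηγ̇²t_res/(ρcp) for γ̇: γ̇_max² = ΔT_a ρ cp / (η t_res) = 72.4·1117·2396 / (2117·345.412) = 264.984 s⁻²
γ̇_max = sqrt(264.984) = 16.2783 s⁻¹
Solve γ̇ = πDN/h for N: N_max = γ̇_max·h/(π·D) = 16.2783 × 0.00688 / (π × 0.1411) = 0.252651 rev/s = 15.1591 rpm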